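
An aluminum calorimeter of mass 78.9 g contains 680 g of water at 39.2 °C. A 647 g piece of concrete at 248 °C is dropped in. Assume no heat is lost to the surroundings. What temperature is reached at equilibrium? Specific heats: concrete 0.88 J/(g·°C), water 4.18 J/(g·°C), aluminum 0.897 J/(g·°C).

Net heat exchanged in the isolated system is zero:
647×0.88×(T − 248) + 680×4.18×(T − 39.2) + 78.9×0.897×(T − 39.2) = 0
(569.36 + 2842.4 + 70.77) T = 569.36×248 + 2842.4×39.2 + 70.77×39.2
T = 255398/3482.5 ≈ 73.34 °C

T_f ≈ 73.3 °C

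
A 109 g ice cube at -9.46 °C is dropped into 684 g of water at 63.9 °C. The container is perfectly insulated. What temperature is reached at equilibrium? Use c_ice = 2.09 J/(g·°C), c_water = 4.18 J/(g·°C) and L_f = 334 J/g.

T_f ≈ 43.5 °C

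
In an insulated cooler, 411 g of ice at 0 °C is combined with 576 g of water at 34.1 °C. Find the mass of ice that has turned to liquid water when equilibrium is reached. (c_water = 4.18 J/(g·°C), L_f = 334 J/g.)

m_melted ≈ 246 g

Heat available from the water dropping to 0 °C: 576·4.18·34.1 = 82102 J.
Fully melting the ice requires m_ice L_f = 411·334 = 137274 J.
82102 J < 137274 J, so only part of the ice melts and the system sits at 0 °C.
m_melted·334 = 82102  ⇒  m_melted ≈ 245.8 g.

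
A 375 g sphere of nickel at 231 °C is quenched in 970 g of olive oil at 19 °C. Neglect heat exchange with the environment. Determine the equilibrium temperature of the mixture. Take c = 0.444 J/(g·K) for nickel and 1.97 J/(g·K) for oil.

T_f ≈ 36.0 °C

Heat lost by the nickel equals heat gained by the oil:
375*0.444*(231 − T) = 970*1.97*(T − 19)
166.5(231 − T) = 1910.9(T − 19)
2077.4 T = 74769  ⇒  T ≈ 35.99 °C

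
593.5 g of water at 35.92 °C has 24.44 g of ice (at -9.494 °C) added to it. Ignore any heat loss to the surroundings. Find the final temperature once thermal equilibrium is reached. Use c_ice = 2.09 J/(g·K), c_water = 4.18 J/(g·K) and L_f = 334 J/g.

T_f ≈ 31.2 °C

Energy balance with sensible and latent terms:
warm ice to 0 °C: 24.44·2.09·(0 − (-9.494)) = 484.95
  fusion: m_ice L_f = 24.44·334 = 8163
  meltwater 0→T: 24.44·4.18·T = 102.16 T
  water cools: 593.5·4.18·(T − 35.92) = 2480.8(T − 35.92)
2583 T = 89111 − 8647.9 = 80464
T ≈ 31.15 °C — above 0 °C, consistent with complete melting.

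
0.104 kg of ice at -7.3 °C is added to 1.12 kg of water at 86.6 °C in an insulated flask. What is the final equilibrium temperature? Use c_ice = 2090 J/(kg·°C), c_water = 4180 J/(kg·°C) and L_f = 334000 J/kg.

Energy conservation, ΣQ = 0:
warm ice to 0 °C: 0.104×2090×(0 − (-7.3)) = 1586.7; latent heat to melt: 0.104×334000 = 34736; warm the meltwater: 434.72 T; water: 4681.6(T − 86.6)
5116.3 T = 405427 − 36323 = 369104
T ≈ 72.14 °C — above 0 °C, consistent with complete melting.

T_f ≈ 72.1 °C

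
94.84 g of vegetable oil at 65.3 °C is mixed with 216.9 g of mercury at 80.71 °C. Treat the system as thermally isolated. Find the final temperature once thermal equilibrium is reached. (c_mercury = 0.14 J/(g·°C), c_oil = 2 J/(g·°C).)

T_f ≈ 67.4 °C

Taking heat into each body as positive, Σ m c ΔT = 0:
216.9·0.14·(T − 80.71) + 94.84·2·(T − 65.3) = 0
30.37(T − 80.71) + 189.68(T − 65.3) = 0
(30.37 + 189.68) T = 30.37·80.71 + 189.68·65.3
T = 14837/220.05 ≈ 67.43 °C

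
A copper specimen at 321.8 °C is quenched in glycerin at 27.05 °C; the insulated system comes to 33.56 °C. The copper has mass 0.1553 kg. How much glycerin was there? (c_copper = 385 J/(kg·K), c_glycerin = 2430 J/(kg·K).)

|Q_copper| = |Q_glycerin|:
0.1553·385·(321.8 − 33.56) = m·2430·(33.56 − 27.05)
15819 m = 17234  ⇒  m ≈ 1.089 kg

m ≈ 1.09 kg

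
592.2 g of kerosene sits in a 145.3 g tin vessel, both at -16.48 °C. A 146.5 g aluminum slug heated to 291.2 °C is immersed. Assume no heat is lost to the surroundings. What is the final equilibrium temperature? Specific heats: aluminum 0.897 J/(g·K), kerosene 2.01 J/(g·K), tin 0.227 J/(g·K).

T_f ≈ 13.4 °C

Net heat exchanged in the isolated system is zero:
146.5×0.897×(T − 291.2) + 592.2×2.01×(T − (-16.48)) + 145.3×0.227×(T − (-16.48)) = 0
131.41(T − 291.2) + 1190.3(T − (-16.48)) + 32.98(T − (-16.48)) = 0
(131.41 + 1190.3 + 32.98) T = 131.41×291.2 + 1190.3×(-16.48) + 32.98×(-16.48)
T ≈ 13.37 °C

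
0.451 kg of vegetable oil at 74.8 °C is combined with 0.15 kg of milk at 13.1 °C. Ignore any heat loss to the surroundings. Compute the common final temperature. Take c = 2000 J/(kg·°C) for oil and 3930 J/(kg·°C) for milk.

Let T be the final temperature. ΣQ_i = 0:
0.451×2000×(T − 74.8) + 0.15×3930×(T − 13.1) = 0
1491.5 T = 75192
T = 75192 / 1491.5 = 50.4 °C

T_f ≈ 50.4 °C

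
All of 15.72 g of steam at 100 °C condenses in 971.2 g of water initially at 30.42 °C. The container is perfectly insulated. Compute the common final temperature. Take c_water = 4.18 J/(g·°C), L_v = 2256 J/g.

Energy balance with sensible and latent terms:
latent heat released on condensation: 15.72×2256 = 35464; condensed water 100 °C→T: 65.71(T − 100); water warms: 971.2×4.18×(T − 30.42) = 4059.6(T − 30.42)
4125.3 T = 35464 + 6571 + 123494 = 165529
T ≈ 40.13 °C, under the boiling point, so the assumption holds.

T_f ≈ 40.1 °C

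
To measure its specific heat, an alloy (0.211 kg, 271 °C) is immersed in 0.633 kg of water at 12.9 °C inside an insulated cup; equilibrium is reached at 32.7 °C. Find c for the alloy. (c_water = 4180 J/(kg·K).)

c ≈ 1040 J/(kg·K)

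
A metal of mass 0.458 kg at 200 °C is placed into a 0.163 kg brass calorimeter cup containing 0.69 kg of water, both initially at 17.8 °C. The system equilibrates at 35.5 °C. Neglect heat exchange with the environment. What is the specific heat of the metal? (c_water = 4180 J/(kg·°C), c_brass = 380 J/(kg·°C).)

c ≈ 692 J/(kg·°C)

Net heat exchanged in the isolated system is zero:
0.458×c×(35.5 − 200) + 0.69×4180×(35.5 − 17.8) + 0.163×380×(35.5 − 17.8) = 0
-75.34 c = -52147
c = -52147/-75.34 ≈ 692.1 J/(kg·°C)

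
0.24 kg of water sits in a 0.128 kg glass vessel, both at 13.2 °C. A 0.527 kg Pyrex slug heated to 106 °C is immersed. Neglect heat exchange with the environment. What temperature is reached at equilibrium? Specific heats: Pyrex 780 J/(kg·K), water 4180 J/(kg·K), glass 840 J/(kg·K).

T_f ≈ 38.3 °C

With ΣQ=0 the equilibrium temperature is the m·c-weighted mean:
T_f = (411.06·106 + 1003.2·13.2 + 107.52·13.2) / (411.06 + 1003.2 + 107.52)
    = 58234 / 1521.8 ≈ 38.27 °C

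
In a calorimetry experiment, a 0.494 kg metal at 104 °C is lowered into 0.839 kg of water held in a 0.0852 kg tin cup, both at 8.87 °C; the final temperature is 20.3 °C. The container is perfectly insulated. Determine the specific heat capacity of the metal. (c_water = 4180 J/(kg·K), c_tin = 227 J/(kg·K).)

c ≈ 975 J/(kg·K)

Setting the total heat transfer to zero:
0.494×c×(20.3 − 104) + 0.839×4180×(20.3 − 8.87) + 0.0852×227×(20.3 − 8.87) = 0
-41.35 c = -40306
c = -40306/-41.35 ≈ 974.8 J/(kg·K)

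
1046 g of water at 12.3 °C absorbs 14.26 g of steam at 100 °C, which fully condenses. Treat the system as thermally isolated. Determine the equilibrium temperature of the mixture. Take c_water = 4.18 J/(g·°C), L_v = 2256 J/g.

Net heat exchanged in the isolated system is zero:
latent heat released on condensation: 14.26×2256 = 32171
  condensed water 100 °C→T: 59.61(T − 100)
  water warms: 1046×4.18×(T − 12.3) = 4372.3(T − 12.3)
4431.9 T = 32171 + 5960.7 + 53779 = 91910
T ≈ 20.74 °C, under the boiling point, so the assumption holds.

T_f ≈ 20.7 °C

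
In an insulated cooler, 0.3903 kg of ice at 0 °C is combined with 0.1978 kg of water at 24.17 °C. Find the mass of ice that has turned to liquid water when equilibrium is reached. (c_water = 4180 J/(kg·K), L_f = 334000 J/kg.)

Heat available from the water dropping to 0 °C: 0.1978×4180×24.17 = 19984 J.
Melting all 0.3903 kg of ice would need 0.3903×334000 = 130360 J.
19984 J < 130360 J, so only part of the ice melts and the system sits at 0 °C.
Mass melted = 19984/334000 ≈ 0.05983 kg.

m_melted ≈ 0.0598 kg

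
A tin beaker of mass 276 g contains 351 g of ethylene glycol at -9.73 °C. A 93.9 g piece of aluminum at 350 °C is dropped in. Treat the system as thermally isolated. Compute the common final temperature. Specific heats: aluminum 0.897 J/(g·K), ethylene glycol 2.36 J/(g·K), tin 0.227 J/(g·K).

T_f is the heat-capacity-weighted average of the initial temperatures:
T_f = (84.23*350 + 828.36*(-9.73) + 62.65*(-9.73)) / (84.23 + 828.36 + 62.65)
    = 20810 / 975.24 ≈ 21.34 °C

T_f ≈ 21.3 °C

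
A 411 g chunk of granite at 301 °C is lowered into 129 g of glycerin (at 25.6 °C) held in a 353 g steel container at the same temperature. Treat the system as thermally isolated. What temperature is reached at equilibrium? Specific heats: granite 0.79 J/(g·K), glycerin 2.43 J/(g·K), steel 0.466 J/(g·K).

T_f is the heat-capacity-weighted average of the initial temperatures:
T_f = (324.69·301 + 313.47·25.6 + 164.5·25.6) / (324.69 + 313.47 + 164.5)
    = 109968 / 802.66 ≈ 137.00 °C

T_f ≈ 137.0 °C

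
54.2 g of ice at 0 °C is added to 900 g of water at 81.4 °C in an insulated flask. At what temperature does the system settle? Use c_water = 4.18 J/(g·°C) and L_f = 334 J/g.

T_f ≈ 72.2 °C

Setting the total heat transfer to zero:
melt ice: 54.2×334 = 18103
  warm the meltwater: 226.56 T
  water cools: 900×4.18×(T − 81.4) = 3762(T − 81.4)
3988.6 T = 306227 − 18103 = 288124
T ≈ 72.24 °C. Since T > 0 °C, the all-ice-melts assumption holds.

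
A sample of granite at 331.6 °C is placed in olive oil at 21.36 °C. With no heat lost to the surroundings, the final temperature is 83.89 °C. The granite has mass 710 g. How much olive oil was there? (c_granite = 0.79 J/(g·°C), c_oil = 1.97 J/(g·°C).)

m ≈ 1130 g

Heat lost by the granite = heat gained by the oil:
710·0.79·(331.6 − 83.89) = m·1.97·(83.89 − 21.36)
123.18 m = 138941  ⇒  m ≈ 1128 g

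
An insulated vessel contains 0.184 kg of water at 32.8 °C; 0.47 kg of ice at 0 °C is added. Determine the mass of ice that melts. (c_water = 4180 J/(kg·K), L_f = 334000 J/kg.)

m_melted ≈ 0.0755 kg

Water can give up m c ΔT = 0.184×4180×32.8 = 25227 J before reaching 0 °C.
To melt every bit of ice: 0.47×334000 = 156980 J.
25227 J < 156980 J, so only part of the ice melts and the system sits at 0 °C.
m_melt = 25227 / L_f = 0.07553 kg.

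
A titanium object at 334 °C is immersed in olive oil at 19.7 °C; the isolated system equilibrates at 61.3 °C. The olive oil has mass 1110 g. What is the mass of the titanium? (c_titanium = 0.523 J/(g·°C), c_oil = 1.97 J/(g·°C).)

m ≈ 638 g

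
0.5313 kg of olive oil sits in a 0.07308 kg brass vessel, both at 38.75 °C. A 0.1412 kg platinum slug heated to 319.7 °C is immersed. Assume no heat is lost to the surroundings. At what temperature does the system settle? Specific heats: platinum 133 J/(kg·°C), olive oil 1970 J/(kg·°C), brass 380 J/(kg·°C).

T_f ≈ 43.6 °C

With ΣQ=0 the equilibrium temperature is the m·c-weighted mean:
T_f = (18.78×319.7 + 1046.7×38.75 + 27.77×38.75) / (18.78 + 1046.7 + 27.77)
    = 47638 / 1093.2 ≈ 43.58 °C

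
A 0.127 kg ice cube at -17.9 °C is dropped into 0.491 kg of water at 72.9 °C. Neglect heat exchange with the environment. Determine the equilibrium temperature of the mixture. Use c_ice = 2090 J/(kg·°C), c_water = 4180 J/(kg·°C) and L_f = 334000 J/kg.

T_f ≈ 39.7 °C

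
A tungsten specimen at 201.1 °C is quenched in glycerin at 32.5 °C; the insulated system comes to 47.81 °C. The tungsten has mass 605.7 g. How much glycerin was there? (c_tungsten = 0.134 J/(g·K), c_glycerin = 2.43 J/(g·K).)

Setting the total heat transfer to zero:
605.7·0.134·(47.81 − 201.1) + m·2.43·(47.81 − 32.5) = 0
37.2 m = 12442
m = 12442/37.2 ≈ 334.4 g

m ≈ 334 g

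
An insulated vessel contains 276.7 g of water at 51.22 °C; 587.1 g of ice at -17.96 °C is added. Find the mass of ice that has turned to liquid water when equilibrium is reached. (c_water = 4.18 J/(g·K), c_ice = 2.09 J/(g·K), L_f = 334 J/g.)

m_melted ≈ 111 g

Heat available from the water dropping to 0 °C: 276.7×4.18×51.22 = 59241 J.
Warming the ice to 0 °C takes 587.1×2.09×17.96 = 22038 J, leaving 37204 J for melting.
Fully melting the ice requires m_ice L_f = 587.1×334 = 196091 J.
Since 37204 < 196091 J, not all the ice melts; equilibrium is at 0 °C.
m_melted×334 = 37204  ⇒  m_melted ≈ 111.4 g.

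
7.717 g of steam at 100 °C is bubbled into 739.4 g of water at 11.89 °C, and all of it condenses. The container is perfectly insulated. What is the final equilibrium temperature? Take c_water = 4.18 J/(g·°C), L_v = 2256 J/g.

Net heat exchanged in the isolated system is zero:
condense steam: −7.717·2256 = −17410; condensate cools 100→T: 7.717·4.18·(T − 100) = 32.26(T − 100); original water: 3090.7(T − 11.89)
3122.9 T = 17410 + 3225.7 + 36748 = 57384
T ≈ 18.37 °C, under the boiling point, so the assumption holds.

T_f ≈ 18.4 °C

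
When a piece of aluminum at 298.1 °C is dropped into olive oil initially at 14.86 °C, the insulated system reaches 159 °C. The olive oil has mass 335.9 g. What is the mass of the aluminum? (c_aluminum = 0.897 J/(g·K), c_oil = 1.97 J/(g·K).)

m ≈ 764 g

Taking heat into each body as positive, Σ m c ΔT = 0:
m×0.897×(159 − 298.1) + 335.9×1.97×(159 − 14.86) = 0
-124.77 m = -95381
m = -95381/-124.77 ≈ 764.4 g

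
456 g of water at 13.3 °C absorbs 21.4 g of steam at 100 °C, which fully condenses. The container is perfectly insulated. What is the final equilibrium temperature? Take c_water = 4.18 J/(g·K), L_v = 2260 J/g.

Net heat exchanged in the isolated system is zero:
condense steam: −21.4×2260 = −48364
  condensate cools 100→T: 21.4×4.18×(T − 100) = 89.45(T − 100)
  water warms: 456×4.18×(T − 13.3) = 1906.1(T − 13.3)
1995.5 T = 48364 + 8945.2 + 25351 = 82660
T ≈ 41.42 °C (< 100 °C, so full condensation is consistent).

T_f ≈ 41.4 °C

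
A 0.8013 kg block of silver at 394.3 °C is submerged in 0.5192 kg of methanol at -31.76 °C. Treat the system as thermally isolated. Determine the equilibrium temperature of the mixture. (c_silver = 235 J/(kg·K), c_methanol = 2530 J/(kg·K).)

T_f is the heat-capacity-weighted average of the initial temperatures:
T_f = (188.31*394.3 + 1313.6*(-31.76)) / (188.31 + 1313.6)
    = 32530 / 1501.9 ≈ 21.66 °C

T_f ≈ 21.7 °C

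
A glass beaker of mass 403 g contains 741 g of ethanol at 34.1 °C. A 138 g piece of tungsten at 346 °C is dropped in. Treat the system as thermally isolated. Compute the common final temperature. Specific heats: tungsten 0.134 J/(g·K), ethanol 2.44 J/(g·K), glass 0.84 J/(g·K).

Taking heat into each body as positive, Σ m c ΔT = 0:
138×0.134×(T − 346) + 741×2.44×(T − 34.1) + 403×0.84×(T − 34.1) = 0
18.49(T − 346) + 1808(T − 34.1) + 338.52(T − 34.1) = 0
(18.49 + 1808 + 338.52) T = 18.49×346 + 1808×34.1 + 338.52×34.1
T ≈ 36.76 °C

T_f ≈ 36.8 °C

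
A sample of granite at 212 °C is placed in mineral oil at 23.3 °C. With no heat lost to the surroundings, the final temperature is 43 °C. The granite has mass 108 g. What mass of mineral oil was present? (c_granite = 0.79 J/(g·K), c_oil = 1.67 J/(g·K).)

m ≈ 438 g

Energy conservation, ΣQ = 0:
108×0.79×(43 − 212) + m×1.67×(43 − 23.3) = 0
32.9 m = 14419
m = 14419/32.9 ≈ 438.3 g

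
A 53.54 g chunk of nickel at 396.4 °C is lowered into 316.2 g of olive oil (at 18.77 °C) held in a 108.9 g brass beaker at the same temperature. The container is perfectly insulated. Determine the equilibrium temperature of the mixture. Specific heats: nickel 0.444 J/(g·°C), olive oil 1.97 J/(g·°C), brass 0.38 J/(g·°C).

Taking heat into each body as positive, Σ m c ΔT = 0:
53.54·0.444·(T − 396.4) + 316.2·1.97·(T − 18.77) + 108.9·0.38·(T − 18.77) = 0
23.77(T − 396.4) + 622.91(T − 18.77) + 41.38(T − 18.77) = 0
688.07 T = 21892
T = 21892/688.07 ≈ 31.82 °C

T_f ≈ 31.8 °C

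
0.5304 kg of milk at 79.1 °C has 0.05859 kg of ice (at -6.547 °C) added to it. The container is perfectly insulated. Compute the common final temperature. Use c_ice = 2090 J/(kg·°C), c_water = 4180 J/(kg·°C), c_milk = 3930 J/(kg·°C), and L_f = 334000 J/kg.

T_f ≈ 62.0 °C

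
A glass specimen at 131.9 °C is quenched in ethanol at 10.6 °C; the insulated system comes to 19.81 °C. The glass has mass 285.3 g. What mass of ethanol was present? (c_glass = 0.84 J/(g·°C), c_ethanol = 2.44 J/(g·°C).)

m ≈ 1200 g

Let T be the final temperature. ΣQ_i = 0:
285.3×0.84×(19.81 − 131.9) + m×2.44×(19.81 − 10.6) = 0
22.47 m = 26863
m = 26863/22.47 ≈ 1195 g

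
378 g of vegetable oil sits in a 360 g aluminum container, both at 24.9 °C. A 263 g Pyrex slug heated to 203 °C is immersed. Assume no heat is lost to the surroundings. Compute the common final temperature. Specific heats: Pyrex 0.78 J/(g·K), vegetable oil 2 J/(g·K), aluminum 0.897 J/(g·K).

T_f ≈ 53.4 °C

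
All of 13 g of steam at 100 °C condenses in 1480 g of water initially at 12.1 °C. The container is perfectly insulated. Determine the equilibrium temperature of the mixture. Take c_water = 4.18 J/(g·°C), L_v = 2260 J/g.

T_f ≈ 17.6 °C

Sum of m c ΔT and latent-heat terms is zero:
latent heat released on condensation: 13·2260 = 29380; condensed water 100 °C→T: 54.34(T − 100); water warms: 1480·4.18·(T − 12.1) = 6186.4(T − 12.1)
6240.7 T = 29380 + 5434 + 74855 = 109669
T ≈ 17.57 °C (< 100 °C, so full condensation is consistent).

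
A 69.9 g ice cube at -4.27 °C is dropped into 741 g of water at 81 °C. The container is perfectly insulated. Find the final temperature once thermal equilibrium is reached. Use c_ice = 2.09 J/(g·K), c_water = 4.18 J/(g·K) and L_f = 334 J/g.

T_f ≈ 66.9 °C

Sum of m c ΔT and latent-heat terms is zero:
warm ice to 0 °C: 69.9·2.09·(0 − (-4.27)) = 623.81; latent heat to melt: 69.9·334 = 23347; meltwater 0→T: 69.9·4.18·T = 292.18 T; water: 3097.4(T − 81)
3389.6 T = 250888 − 23970 = 226917
T ≈ 66.95 °C — above 0 °C, consistent with complete melting.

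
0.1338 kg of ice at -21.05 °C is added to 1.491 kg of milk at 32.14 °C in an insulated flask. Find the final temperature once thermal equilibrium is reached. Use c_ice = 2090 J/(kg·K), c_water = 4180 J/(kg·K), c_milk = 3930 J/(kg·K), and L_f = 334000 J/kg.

T_f ≈ 21.5 °C

Sum of m c ΔT and latent-heat terms is zero:
warm ice to 0 °C: 0.1338·2090·(0 − (-21.05)) = 5886.5; melt ice: 0.1338·334000 = 44689; warm the meltwater: 559.28 T; milk: 5859.6(T − 32.14)
6418.9 T = 188329 − 50576 = 137753
T ≈ 21.46 °C. Since T > 0 °C, the all-ice-melts assumption holds.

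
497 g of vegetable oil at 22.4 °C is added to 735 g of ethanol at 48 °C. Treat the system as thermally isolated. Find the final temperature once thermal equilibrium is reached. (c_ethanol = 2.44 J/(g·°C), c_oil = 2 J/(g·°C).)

Taking heat into each body as positive, Σ m c ΔT = 0:
735×2.44×(T − 48) + 497×2×(T − 22.4) = 0
1793.4(T − 48) + 994(T − 22.4) = 0
2787.4 T = 108349
T = 108349/2787.4 ≈ 38.87 °C

T_f ≈ 38.9 °C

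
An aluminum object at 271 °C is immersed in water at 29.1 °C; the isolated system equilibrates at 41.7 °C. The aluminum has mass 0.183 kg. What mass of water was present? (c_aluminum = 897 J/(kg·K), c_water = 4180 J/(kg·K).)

m ≈ 0.715 kg

Let T be the final temperature. ΣQ_i = 0:
0.183×897×(41.7 − 271) + m×4180×(41.7 − 29.1) = 0
52668 m = 37640
m = 37640/52668 ≈ 0.7147 kg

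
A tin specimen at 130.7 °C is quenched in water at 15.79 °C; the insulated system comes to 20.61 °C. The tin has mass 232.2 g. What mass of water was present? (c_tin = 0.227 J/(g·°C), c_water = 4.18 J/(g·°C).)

m ≈ 288 g

Net heat exchanged in the isolated system is zero:
232.2×0.227×(20.61 − 130.7) + m×4.18×(20.61 − 15.79) = 0
20.15 m = 5802.8
m = 5802.8/20.15 ≈ 288 g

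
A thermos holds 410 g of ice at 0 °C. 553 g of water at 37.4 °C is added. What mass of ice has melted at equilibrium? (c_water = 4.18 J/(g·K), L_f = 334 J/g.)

m_melted ≈ 259 g

Heat available from the water dropping to 0 °C: 553×4.18×37.4 = 86452 J.
To melt every bit of ice: 410×334 = 136940 J.
Since 86452 < 136940 J, not all the ice melts; equilibrium is at 0 °C.
m_melted×334 = 86452  ⇒  m_melted ≈ 258.8 g.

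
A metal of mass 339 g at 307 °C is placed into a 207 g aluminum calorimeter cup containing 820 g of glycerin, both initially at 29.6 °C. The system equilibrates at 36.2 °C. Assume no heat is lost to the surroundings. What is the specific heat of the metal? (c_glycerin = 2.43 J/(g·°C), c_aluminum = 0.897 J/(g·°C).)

c ≈ 0.157 J/(g·°C)

Energy conservation, ΣQ = 0:
339·c·(36.2 − 307) + 820·2.43·(36.2 − 29.6) + 207·0.897·(36.2 − 29.6) = 0
-91801 c = -14377
c = -14377/-91801 ≈ 0.1566 J/(g·°C)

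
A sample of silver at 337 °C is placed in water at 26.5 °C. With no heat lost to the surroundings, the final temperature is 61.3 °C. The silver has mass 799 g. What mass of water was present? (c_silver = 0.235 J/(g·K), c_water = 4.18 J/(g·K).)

Heat lost by the silver = heat gained by the water:
799×0.235×(337 − 61.3) = m×4.18×(61.3 − 26.5)
145.46 m = 51767  ⇒  m ≈ 355.9 g

m ≈ 356 g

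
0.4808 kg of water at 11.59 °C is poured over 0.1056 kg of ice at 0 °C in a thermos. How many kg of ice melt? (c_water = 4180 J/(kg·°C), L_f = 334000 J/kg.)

Heat available from the water dropping to 0 °C: 0.4808×4180×11.59 = 23293 J.
To melt every bit of ice: 0.1056×334000 = 35270 J.
Since 23293 < 35270 J, not all the ice melts; equilibrium is at 0 °C.
m_melt = 23293 / L_f = 0.06974 kg.

m_melted ≈ 0.0697 kg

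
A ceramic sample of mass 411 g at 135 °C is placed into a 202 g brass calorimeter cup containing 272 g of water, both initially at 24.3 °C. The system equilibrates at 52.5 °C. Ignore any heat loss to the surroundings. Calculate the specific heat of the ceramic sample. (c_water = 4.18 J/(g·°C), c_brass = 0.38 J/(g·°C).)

c ≈ 1.01 J/(g·°C)

Conservation of energy gives ΣQ = 0:
411·c·(52.5 − 135) + 272·4.18·(52.5 − 24.3) + 202·0.38·(52.5 − 24.3) = 0
-33908 c = -34227
c = -34227/-33908 ≈ 1.009 J/(g·°C)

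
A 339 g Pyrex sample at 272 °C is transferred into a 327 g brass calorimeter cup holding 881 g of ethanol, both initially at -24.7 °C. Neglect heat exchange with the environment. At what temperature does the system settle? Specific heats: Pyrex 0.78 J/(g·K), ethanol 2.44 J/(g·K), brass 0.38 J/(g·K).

T_f ≈ 6.2 °C

With ΣQ=0 the equilibrium temperature is the m·c-weighted mean:
T_f = (264.42×272 + 2149.6×(-24.7) + 124.26×(-24.7)) / (264.42 + 2149.6 + 124.26)
    = 15757 / 2538.3 ≈ 6.21 °C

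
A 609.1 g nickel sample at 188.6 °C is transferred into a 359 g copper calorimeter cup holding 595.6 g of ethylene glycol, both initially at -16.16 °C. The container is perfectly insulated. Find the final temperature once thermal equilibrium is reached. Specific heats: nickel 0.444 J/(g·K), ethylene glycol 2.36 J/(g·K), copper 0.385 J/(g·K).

T_f ≈ 14.4 °C

Heat gained plus heat lost sum to zero:
609.1*0.444*(T − 188.6) + 595.6*2.36*(T − (-16.16)) + 359*0.385*(T − (-16.16)) = 0
270.44(T − 188.6) + 1405.6(T − (-16.16)) + 138.22(T − (-16.16)) = 0
(270.44 + 1405.6 + 138.22) T = 270.44*188.6 + 1405.6*(-16.16) + 138.22*(-16.16)
T = 26057 / 1814.3 = 14.4 °C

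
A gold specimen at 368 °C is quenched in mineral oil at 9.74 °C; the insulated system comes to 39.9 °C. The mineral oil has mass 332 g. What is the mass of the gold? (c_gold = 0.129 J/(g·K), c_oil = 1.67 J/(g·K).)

m ≈ 395 g

Conservation of energy gives ΣQ = 0:
m×0.129×(39.9 − 368) + 332×1.67×(39.9 − 9.74) = 0
-42.32 m = -16722
m = -16722/-42.32 ≈ 395.1 g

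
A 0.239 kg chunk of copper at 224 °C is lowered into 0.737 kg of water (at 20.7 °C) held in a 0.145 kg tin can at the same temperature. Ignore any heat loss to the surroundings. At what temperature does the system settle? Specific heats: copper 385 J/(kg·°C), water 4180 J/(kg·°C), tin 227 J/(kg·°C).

Conservation of energy gives ΣQ = 0:
0.239·385·(T − 224) + 0.737·4180·(T − 20.7) + 0.145·227·(T − 20.7) = 0
(92.02 + 3080.7 + 32.91) T = 92.02·224 + 3080.7·20.7 + 32.91·20.7
T ≈ 26.54 °C

T_f ≈ 26.5 °C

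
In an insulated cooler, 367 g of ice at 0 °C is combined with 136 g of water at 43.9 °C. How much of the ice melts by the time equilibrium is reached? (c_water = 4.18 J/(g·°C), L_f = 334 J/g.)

Water can give up m c ΔT = 136·4.18·43.9 = 24956 J before reaching 0 °C.
Fully melting the ice requires m_ice L_f = 367·334 = 122578 J.
24956 J < 122578 J, so only part of the ice melts and the system sits at 0 °C.
m_melt = 24956 / L_f = 74.72 g.

m_melted ≈ 74.7 g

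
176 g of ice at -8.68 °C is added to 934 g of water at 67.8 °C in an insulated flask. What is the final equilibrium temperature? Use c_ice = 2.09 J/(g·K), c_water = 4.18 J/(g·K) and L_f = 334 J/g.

Net heat exchanged in the isolated system is zero:
ice -8.68→0 °C: 176×2.09×8.68 = 3192.9; latent heat to melt: 176×334 = 58784; meltwater 0→T: 176×4.18×T = 735.68 T; water cools: 934×4.18×(T − 67.8) = 3904.1(T − 67.8)
4639.8 T = 264699 − 61977 = 202722
T ≈ 43.69 °C (positive, so assuming full melt was valid).

T_f ≈ 43.7 °C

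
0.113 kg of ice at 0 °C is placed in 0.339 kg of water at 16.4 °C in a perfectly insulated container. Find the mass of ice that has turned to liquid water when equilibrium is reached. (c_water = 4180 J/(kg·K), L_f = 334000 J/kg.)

Heat available from the water dropping to 0 °C: 0.339·4180·16.4 = 23239 J.
Fully melting the ice requires m_ice L_f = 0.113·334000 = 37742 J.
That's not enough to melt it all — equilibrium is at 0 °C with ice remaining.
Mass melted = 23239/334000 ≈ 0.06958 kg.

m_melted ≈ 0.0696 kg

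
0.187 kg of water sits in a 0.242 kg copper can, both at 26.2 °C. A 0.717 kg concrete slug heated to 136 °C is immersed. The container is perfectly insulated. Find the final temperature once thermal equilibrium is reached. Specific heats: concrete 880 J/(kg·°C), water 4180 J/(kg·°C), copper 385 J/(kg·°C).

T_f ≈ 72.2 °C

Let T be the final temperature. ΣQ_i = 0:
0.717·880·(T − 136) + 0.187·4180·(T − 26.2) + 0.242·385·(T − 26.2) = 0
630.96(T − 136) + 781.66(T − 26.2) + 93.17(T − 26.2) = 0
1505.8 T = 108731
T = 108731 / 1505.8 = 72.2 °C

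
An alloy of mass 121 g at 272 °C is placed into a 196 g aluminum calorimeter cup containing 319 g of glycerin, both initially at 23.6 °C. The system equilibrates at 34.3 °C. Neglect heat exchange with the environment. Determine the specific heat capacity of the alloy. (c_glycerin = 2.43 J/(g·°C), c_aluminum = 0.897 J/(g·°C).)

Net heat exchanged in the isolated system is zero:
121×c×(34.3 − 272) + 319×2.43×(34.3 − 23.6) + 196×0.897×(34.3 − 23.6) = 0
-28762 c = -10176
c = -10176/-28762 ≈ 0.3538 J/(g·°C)

c ≈ 0.354 J/(g·°C)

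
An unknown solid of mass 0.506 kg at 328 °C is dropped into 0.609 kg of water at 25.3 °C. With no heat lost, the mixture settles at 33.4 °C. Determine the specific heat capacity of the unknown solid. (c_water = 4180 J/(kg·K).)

m_s c (T_s − T_f) = m_water c_water (T_f − T_0):
0.506·c·(328 − 33.4) = 0.609·4180·(33.4 − 25.3)
149.07 c = 20620  ⇒  c ≈ 138.3 J/(kg·K)

c ≈ 138 J/(kg·K)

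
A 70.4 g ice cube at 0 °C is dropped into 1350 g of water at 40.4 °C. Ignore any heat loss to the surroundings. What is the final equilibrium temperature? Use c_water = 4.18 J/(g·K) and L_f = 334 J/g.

T_f ≈ 34.4 °C

Energy balance with sensible and latent terms:
fusion: m_ice L_f = 70.4×334 = 23514
  meltwater 0→T: 70.4×4.18×T = 294.27 T
  water: 5643(T − 40.4)
5937.3 T = 227977 − 23514 = 204464
T ≈ 34.44 °C — above 0 °C, consistent with complete melting.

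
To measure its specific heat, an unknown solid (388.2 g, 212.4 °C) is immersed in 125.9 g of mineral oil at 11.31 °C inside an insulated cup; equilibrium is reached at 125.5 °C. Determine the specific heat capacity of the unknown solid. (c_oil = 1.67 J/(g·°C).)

Heat lost by the unknown solid = heat gained by the oil:
388.2·c·(212.4 − 125.5) = 125.9·1.67·(125.5 − 11.31)
33735 c = 24009  ⇒  c ≈ 0.7117 J/(g·°C)

c ≈ 0.712 J/(g·°C)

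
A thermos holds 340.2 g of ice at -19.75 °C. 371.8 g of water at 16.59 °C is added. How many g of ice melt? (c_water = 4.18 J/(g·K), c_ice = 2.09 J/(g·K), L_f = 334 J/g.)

m_melted ≈ 35.2 g

Heat available from the water dropping to 0 °C: 371.8×4.18×16.59 = 25783 J.
Warming the ice to 0 °C takes 340.2×2.09×19.75 = 14043 J, leaving 11740 J for melting.
To melt every bit of ice: 340.2×334 = 113627 J.
Since 11740 < 113627 J, not all the ice melts; equilibrium is at 0 °C.
m_melt = 11740 / L_f = 35.15 g.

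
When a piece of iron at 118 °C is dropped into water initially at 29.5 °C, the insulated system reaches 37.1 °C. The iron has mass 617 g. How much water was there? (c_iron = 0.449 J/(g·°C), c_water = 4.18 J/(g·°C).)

m ≈ 705 g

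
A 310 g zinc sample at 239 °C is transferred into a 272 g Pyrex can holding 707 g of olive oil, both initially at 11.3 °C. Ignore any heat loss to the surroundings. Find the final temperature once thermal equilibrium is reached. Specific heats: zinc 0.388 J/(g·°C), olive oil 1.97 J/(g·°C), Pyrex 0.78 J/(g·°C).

Let T be the final temperature. ΣQ_i = 0:
310·0.388·(T − 239) + 707·1.97·(T − 11.3) + 272·0.78·(T − 11.3) = 0
120.28(T − 239) + 1392.8(T − 11.3) + 212.16(T − 11.3) = 0
1725.2 T = 46883
T = 46883 / 1725.2 = 27.2 °C

T_f ≈ 27.2 °C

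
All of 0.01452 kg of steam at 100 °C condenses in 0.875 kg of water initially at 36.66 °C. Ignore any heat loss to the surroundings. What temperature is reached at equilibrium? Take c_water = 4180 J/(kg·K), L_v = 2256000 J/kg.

T_f ≈ 46.5 °C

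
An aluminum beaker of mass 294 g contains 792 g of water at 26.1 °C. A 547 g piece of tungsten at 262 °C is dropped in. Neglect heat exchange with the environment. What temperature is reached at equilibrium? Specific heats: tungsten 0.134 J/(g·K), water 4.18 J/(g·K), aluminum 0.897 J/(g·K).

Heat gained plus heat lost sum to zero:
547×0.134×(T − 262) + 792×4.18×(T − 26.1) + 294×0.897×(T − 26.1) = 0
(73.3 + 3310.6 + 263.72) T = 73.3×262 + 3310.6×26.1 + 263.72×26.1
T = 112493/3647.6 ≈ 30.84 °C

T_f ≈ 30.8 °C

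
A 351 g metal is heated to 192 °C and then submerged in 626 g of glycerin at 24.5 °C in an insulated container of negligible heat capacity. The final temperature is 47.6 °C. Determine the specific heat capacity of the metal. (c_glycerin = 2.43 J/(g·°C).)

c ≈ 0.693 J/(g·°C)

Heat gained plus heat lost sum to zero:
351·c·(47.6 − 192) + 626·2.43·(47.6 − 24.5) = 0
-50684 c = -35139
c = -35139/-50684 ≈ 0.6933 J/(g·°C)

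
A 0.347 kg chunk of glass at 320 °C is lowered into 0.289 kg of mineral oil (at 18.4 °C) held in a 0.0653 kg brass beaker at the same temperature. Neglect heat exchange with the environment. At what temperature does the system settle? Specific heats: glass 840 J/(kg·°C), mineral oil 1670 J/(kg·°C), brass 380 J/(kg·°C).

T_f ≈ 128.4 °C

Energy conservation, ΣQ = 0:
0.347×840×(T − 320) + 0.289×1670×(T − 18.4) + 0.0653×380×(T − 18.4) = 0
291.48(T − 320) + 482.63(T − 18.4) + 24.81(T − 18.4) = 0
798.92 T = 102611
T = 102611 / 798.92 = 128 °C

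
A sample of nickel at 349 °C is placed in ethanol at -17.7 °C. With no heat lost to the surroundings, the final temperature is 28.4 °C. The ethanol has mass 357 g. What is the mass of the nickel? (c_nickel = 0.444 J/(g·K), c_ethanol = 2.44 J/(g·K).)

m ≈ 282 g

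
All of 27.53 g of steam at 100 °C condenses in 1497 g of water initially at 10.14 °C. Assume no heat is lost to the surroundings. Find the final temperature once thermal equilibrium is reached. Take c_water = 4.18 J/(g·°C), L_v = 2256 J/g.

T_f ≈ 21.5 °C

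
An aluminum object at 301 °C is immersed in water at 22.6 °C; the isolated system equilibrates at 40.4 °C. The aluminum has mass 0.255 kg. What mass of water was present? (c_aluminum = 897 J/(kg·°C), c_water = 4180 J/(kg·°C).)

m ≈ 0.801 kg

|Q_aluminum| = |Q_water|:
0.255×897×(301 − 40.4) = m×4180×(40.4 − 22.6)
74404 m = 59608  ⇒  m ≈ 0.8011 kg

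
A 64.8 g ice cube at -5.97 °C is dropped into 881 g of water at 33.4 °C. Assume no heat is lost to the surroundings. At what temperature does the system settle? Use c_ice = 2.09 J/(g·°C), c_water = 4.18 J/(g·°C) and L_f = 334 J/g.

T_f ≈ 25.4 °C

Energy conservation, ΣQ = 0:
ice -5.97→0 °C: 64.8×2.09×5.97 = 808.53
  latent heat to melt: 64.8×334 = 21643
  meltwater 0→T: 64.8×4.18×T = 270.86 T
  water: 3682.6(T − 33.4)
3953.4 T = 122998 − 22452 = 100546
T ≈ 25.43 °C. Since T > 0 °C, the all-ice-melts assumption holds.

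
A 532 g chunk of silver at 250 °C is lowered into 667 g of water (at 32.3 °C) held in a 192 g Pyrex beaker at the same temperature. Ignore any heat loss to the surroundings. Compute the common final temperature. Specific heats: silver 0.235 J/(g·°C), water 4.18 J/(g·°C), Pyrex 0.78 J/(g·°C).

T_f ≈ 41.2 °C

Taking heat into each body as positive, Σ m c ΔT = 0:
532·0.235·(T − 250) + 667·4.18·(T − 32.3) + 192·0.78·(T − 32.3) = 0
3062.8 T = 126147
T = 126147 / 3062.8 = 41.2 °C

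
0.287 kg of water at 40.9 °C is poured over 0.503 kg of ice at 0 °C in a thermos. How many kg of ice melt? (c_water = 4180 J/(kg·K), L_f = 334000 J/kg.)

m_melted ≈ 0.147 kg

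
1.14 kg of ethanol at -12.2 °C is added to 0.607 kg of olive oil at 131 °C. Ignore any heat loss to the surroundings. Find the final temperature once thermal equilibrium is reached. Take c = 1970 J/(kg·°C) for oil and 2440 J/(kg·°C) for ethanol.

T_f ≈ 30.9 °C

Setting the total heat transfer to zero:
0.607·1970·(T − 131) + 1.14·2440·(T − (-12.2)) = 0
(1195.8 + 2781.6) T = 1195.8·131 + 2781.6·(-12.2)
T ≈ 30.85 °C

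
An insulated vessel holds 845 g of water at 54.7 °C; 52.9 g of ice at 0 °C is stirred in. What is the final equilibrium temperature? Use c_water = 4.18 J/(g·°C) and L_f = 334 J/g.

Net heat exchanged in the isolated system is zero:
fusion: m_ice L_f = 52.9·334 = 17669; meltwater 0→T: 52.9·4.18·T = 221.12 T; water: 3532.1(T − 54.7)
3753.2 T = 193206 − 17669 = 175537
T ≈ 46.77 °C — above 0 °C, consistent with complete melting.

T_f ≈ 46.8 °C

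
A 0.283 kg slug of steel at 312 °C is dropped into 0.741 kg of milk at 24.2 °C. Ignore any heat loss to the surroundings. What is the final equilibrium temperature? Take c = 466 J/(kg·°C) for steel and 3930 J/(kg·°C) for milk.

With ΣQ=0 the equilibrium temperature is the m·c-weighted mean:
T_f = (131.88×312 + 2912.1×24.2) / (131.88 + 2912.1)
    = 111619 / 3044 ≈ 36.67 °C

T_f ≈ 36.7 °C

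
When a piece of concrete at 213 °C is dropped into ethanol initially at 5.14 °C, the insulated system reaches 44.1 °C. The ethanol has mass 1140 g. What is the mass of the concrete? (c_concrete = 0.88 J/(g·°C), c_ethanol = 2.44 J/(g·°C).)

m ≈ 729 g

Net heat exchanged in the isolated system is zero:
m·0.88·(44.1 − 213) + 1140·2.44·(44.1 − 5.14) = 0
-148.63 m = -108371
m = -108371/-148.63 ≈ 729.1 g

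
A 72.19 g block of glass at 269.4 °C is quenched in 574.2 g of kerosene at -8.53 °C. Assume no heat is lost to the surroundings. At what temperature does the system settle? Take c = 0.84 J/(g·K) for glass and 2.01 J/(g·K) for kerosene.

Taking heat into each body as positive, Σ m c ΔT = 0:
72.19*0.84*(T − 269.4) + 574.2*2.01*(T − (-8.53)) = 0
1214.8 T = 6491.5
T = 6491.5/1214.8 ≈ 5.34 °C

T_f ≈ 5.3 °C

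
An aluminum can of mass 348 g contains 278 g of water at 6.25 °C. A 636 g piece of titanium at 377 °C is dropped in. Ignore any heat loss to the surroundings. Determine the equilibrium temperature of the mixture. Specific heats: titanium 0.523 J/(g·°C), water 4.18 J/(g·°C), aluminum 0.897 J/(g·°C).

Setting the total heat transfer to zero:
636·0.523·(T − 377) + 278·4.18·(T − 6.25) + 348·0.897·(T − 6.25) = 0
332.63(T − 377) + 1162(T − 6.25) + 312.16(T − 6.25) = 0
1806.8 T = 134614
T ≈ 74.50 °C

T_f ≈ 74.5 °C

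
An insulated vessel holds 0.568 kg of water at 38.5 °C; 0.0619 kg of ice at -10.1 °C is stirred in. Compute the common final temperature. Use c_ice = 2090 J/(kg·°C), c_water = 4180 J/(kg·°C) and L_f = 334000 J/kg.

T_f ≈ 26.4 °C

Energy balance with sensible and latent terms:
warm ice to 0 °C: 0.0619×2090×(0 − (-10.1)) = 1306.6; melt ice: 0.0619×334000 = 20675; meltwater 0→T: 0.0619×4180×T = 258.74 T; water: 2374.2(T − 38.5)
2633 T = 91408 − 21981 = 69427
T ≈ 26.37 °C (positive, so assuming full melt was valid).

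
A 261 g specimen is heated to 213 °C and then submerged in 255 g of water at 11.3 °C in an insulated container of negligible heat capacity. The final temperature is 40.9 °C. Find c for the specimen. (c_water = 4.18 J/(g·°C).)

Heat lost by the specimen = heat gained by the water:
261×c×(213 − 40.9) = 255×4.18×(40.9 − 11.3)
44918 c = 31551  ⇒  c ≈ 0.7024 J/(g·°C)

c ≈ 0.702 J/(g·°C)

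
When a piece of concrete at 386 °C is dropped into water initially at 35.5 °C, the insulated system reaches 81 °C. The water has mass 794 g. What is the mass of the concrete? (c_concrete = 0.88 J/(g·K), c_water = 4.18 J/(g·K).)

|Q_concrete| = |Q_water|:
m·0.88·(386 − 81) = 794·4.18·(81 − 35.5)
268.4 m = 151011  ⇒  m ≈ 562.6 g

m ≈ 563 g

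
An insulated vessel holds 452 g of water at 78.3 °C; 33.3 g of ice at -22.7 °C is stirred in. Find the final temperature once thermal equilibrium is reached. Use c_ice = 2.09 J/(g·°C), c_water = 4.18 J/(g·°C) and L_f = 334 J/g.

T_f ≈ 66.7 °C

Taking heat into each body as positive, Σ m c ΔT = 0:
ice -22.7→0 °C: 33.3×2.09×22.7 = 1579.9
  fusion: m_ice L_f = 33.3×334 = 11122
  meltwater 0→T: 33.3×4.18×T = 139.19 T
  water: 1889.4(T − 78.3)
2028.6 T = 147937 − 12702 = 135235
T ≈ 66.67 °C. Since T > 0 °C, the all-ice-melts assumption holds.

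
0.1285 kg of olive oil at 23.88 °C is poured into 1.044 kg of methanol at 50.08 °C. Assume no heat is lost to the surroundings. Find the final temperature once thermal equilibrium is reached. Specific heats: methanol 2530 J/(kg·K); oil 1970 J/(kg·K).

T_f ≈ 47.8 °C

Conservation of energy gives ΣQ = 0:
1.044*2530*(T − 50.08) + 0.1285*1970*(T − 23.88) = 0
2641.3(T − 50.08) + 253.15(T − 23.88) = 0
(2641.3 + 253.15) T = 2641.3*50.08 + 253.15*23.88
T = 138322/2894.5 ≈ 47.79 °C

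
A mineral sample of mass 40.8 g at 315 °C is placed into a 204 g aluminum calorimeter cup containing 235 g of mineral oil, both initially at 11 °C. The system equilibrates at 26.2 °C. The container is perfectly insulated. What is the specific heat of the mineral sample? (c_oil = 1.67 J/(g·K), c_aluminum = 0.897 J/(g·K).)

Let T be the final temperature. ΣQ_i = 0:
40.8·c·(26.2 − 315) + 235·1.67·(26.2 − 11) + 204·0.897·(26.2 − 11) = 0
-11783 c = -8746.7
c = -8746.7/-11783 ≈ 0.7423 J/(g·K)

c ≈ 0.742 J/(g·K)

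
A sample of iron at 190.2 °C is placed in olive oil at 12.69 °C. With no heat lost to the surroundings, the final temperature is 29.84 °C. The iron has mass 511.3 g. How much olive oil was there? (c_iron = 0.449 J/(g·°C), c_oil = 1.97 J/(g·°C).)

Heat lost by the iron = heat gained by the oil:
511.3×0.449×(190.2 − 29.84) = m×1.97×(29.84 − 12.69)
33.79 m = 36814  ⇒  m ≈ 1090 g

m ≈ 1090 g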